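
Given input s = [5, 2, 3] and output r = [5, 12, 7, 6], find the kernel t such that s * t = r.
Output length 4 = len(s) + len(t) - 1 ⇒ len(t) = 2. Solve t forward using t[k] = (r[k] - Σ_{i≥1} s[i]·t[k-i]) / s[0]: t[0] = r[0] / s[0] = 5 / 5 = 1; t[1] = (r[1] - 2×1) / s[0] = (12 - 2×1) / 5 = 2. So t = [1, 2]. Forward-check [5, 2, 3] * [1, 2]: r[0] = 5×1 = 5; r[1] = 5×2 + 2×1 = 12; r[2] = 2×2 + 3×1 = 7; r[3] = 3×2 = 6 → [5, 12, 7, 6] ✓

[1, 2]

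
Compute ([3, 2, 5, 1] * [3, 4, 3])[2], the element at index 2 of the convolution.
Use y[k] = Σ_i a[i]·b[k-i] at k=2. y[2] = 3×3 + 2×4 + 5×3 = 32

32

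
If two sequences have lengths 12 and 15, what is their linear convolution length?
Linear/full convolution length: m + n - 1 = 12 + 15 - 1 = 26

26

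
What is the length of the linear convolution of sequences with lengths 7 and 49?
Linear/full convolution length: m + n - 1 = 7 + 49 - 1 = 55

55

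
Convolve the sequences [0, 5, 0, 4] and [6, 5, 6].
y[0] = 0×6 = 0; y[1] = 0×5 + 5×6 = 30; y[2] = 0×6 + 5×5 + 0×6 = 25; y[3] = 5×6 + 0×5 + 4×6 = 54; y[4] = 0×6 + 4×5 = 20; y[5] = 4×6 = 24

[0, 30, 25, 54, 20, 24]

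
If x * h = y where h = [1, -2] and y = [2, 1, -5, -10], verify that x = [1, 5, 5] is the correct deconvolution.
Forward-compute [1, 5, 5] * [1, -2]: y[0] = 1×1 = 1; y[1] = 1×-2 + 5×1 = 3; y[2] = 5×-2 + 5×1 = -5; y[3] = 5×-2 = -10 → [1, 3, -5, -10]. Does not match given y = [2, 1, -5, -10].

Not verified. [1, 5, 5] * [1, -2] = [1, 3, -5, -10], which differs from [2, 1, -5, -10] at index 0.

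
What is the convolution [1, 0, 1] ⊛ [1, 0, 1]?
y[0] = 1×1 = 1; y[1] = 1×0 + 0×1 = 0; y[2] = 1×1 + 0×0 + 1×1 = 2; y[3] = 0×1 + 1×0 = 0; y[4] = 1×1 = 1

[1, 0, 2, 0, 1]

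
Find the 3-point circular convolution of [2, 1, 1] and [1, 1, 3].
Use y[k] = Σ_j u[j]·v[(k-j) mod 3]. y[0] = 2×1 + 1×3 + 1×1 = 6; y[1] = 2×1 + 1×1 + 1×3 = 6; y[2] = 2×3 + 1×1 + 1×1 = 8. Result: [6, 6, 8]

[6, 6, 8]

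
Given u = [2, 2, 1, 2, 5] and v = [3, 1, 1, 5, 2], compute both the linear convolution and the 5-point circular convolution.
Linear: y_lin[0] = 2×3 = 6; y_lin[1] = 2×1 + 2×3 = 8; y_lin[2] = 2×1 + 2×1 + 1×3 = 7; y_lin[3] = 2×5 + 2×1 + 1×1 + 2×3 = 19; y_lin[4] = 2×2 + 2×5 + 1×1 + 2×1 + 5×3 = 32; y_lin[5] = 2×2 + 1×5 + 2×1 + 5×1 = 16; y_lin[6] = 1×2 + 2×5 + 5×1 = 17; y_lin[7] = 2×2 + 5×5 = 29; y_lin[8] = 5×2 = 10 → [6, 8, 7, 19, 32, 16, 17, 29, 10]. Circular (length 5): y[0] = 2×3 + 2×2 + 1×5 + 2×1 + 5×1 = 22; y[1] = 2×1 + 2×3 + 1×2 + 2×5 + 5×1 = 25; y[2] = 2×1 + 2×1 + 1×3 + 2×2 + 5×5 = 36; y[3] = 2×5 + 2×1 + 1×1 + 2×3 + 5×2 = 29; y[4] = 2×2 + 2×5 + 1×1 + 2×1 + 5×3 = 32 → [22, 25, 36, 29, 32]

Linear: [6, 8, 7, 19, 32, 16, 17, 29, 10], Circular: [22, 25, 36, 29, 32]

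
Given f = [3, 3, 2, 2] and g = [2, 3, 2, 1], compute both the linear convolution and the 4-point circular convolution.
Linear: y_lin[0] = 3×2 = 6; y_lin[1] = 3×3 + 3×2 = 15; y_lin[2] = 3×2 + 3×3 + 2×2 = 19; y_lin[3] = 3×1 + 3×2 + 2×3 + 2×2 = 19; y_lin[4] = 3×1 + 2×2 + 2×3 = 13; y_lin[5] = 2×1 + 2×2 = 6; y_lin[6] = 2×1 = 2 → [6, 15, 19, 19, 13, 6, 2]. Circular (length 4): y[0] = 3×2 + 3×1 + 2×2 + 2×3 = 19; y[1] = 3×3 + 3×2 + 2×1 + 2×2 = 21; y[2] = 3×2 + 3×3 + 2×2 + 2×1 = 21; y[3] = 3×1 + 3×2 + 2×3 + 2×2 = 19 → [19, 21, 21, 19]

Linear: [6, 15, 19, 19, 13, 6, 2], Circular: [19, 21, 21, 19]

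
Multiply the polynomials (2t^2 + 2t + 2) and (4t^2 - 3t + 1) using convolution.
Ascending coefficients: a = [2, 2, 2], b = [1, -3, 4]. c[0] = 2×1 = 2; c[1] = 2×-3 + 2×1 = -4; c[2] = 2×4 + 2×-3 + 2×1 = 4; c[3] = 2×4 + 2×-3 = 2; c[4] = 2×4 = 8. Result coefficients: [2, -4, 4, 2, 8] → 8t^4 + 2t^3 + 4t^2 - 4t + 2

8t^4 + 2t^3 + 4t^2 - 4t + 2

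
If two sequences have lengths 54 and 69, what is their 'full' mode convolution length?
Linear/full convolution length: m + n - 1 = 54 + 69 - 1 = 122

122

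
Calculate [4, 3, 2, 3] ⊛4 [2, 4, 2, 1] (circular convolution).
Use y[k] = Σ_j a[j]·b[(k-j) mod 4]. y[0] = 4×2 + 3×1 + 2×2 + 3×4 = 27; y[1] = 4×4 + 3×2 + 2×1 + 3×2 = 30; y[2] = 4×2 + 3×4 + 2×2 + 3×1 = 27; y[3] = 4×1 + 3×2 + 2×4 + 3×2 = 24. Result: [27, 30, 27, 24]

[27, 30, 27, 24]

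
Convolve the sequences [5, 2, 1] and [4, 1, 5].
y[0] = 5×4 = 20; y[1] = 5×1 + 2×4 = 13; y[2] = 5×5 + 2×1 + 1×4 = 31; y[3] = 2×5 + 1×1 = 11; y[4] = 1×5 = 5

[20, 13, 31, 11, 5]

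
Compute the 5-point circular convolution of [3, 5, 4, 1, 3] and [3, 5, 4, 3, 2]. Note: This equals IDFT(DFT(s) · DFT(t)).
Either evaluate y[k] = Σ_j s[j]·t[(k-j) mod 5] directly, or use IDFT(DFT(s) · DFT(t)). y[0] = 3×3 + 5×2 + 4×3 + 1×4 + 3×5 = 50; y[1] = 3×5 + 5×3 + 4×2 + 1×3 + 3×4 = 53; y[2] = 3×4 + 5×5 + 4×3 + 1×2 + 3×3 = 60; y[3] = 3×3 + 5×4 + 4×5 + 1×3 + 3×2 = 58; y[4] = 3×2 + 5×3 + 4×4 + 1×5 + 3×3 = 51. Result: [50, 53, 60, 58, 51]

[50, 53, 60, 58, 51]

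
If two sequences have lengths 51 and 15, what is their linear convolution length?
Linear/full convolution length: m + n - 1 = 51 + 15 - 1 = 65

65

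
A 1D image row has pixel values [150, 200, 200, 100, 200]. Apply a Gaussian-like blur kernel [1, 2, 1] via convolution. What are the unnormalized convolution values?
Convolve image row [150, 200, 200, 100, 200] with kernel [1, 2, 1]: y[0] = 150×1 = 150; y[1] = 150×2 + 200×1 = 500; y[2] = 150×1 + 200×2 + 200×1 = 750; y[3] = 200×1 + 200×2 + 100×1 = 700; y[4] = 200×1 + 100×2 + 200×1 = 600; y[5] = 100×1 + 200×2 = 500; y[6] = 200×1 = 200 → [150, 500, 750, 700, 600, 500, 200]. Normalization factor = sum(kernel) = 4.

[150, 500, 750, 700, 600, 500, 200]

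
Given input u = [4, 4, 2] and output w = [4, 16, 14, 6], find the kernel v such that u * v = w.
Output length 4 = len(u) + len(v) - 1 ⇒ len(v) = 2. Solve v forward using v[k] = (w[k] - Σ_{i≥1} u[i]·v[k-i]) / u[0]: v[0] = w[0] / u[0] = 4 / 4 = 1; v[1] = (w[1] - 4×1) / u[0] = (16 - 4×1) / 4 = 3. So v = [1, 3]. Forward-check [4, 4, 2] * [1, 3]: w[0] = 4×1 = 4; w[1] = 4×3 + 4×1 = 16; w[2] = 4×3 + 2×1 = 14; w[3] = 2×3 = 6 → [4, 16, 14, 6] ✓

[1, 3]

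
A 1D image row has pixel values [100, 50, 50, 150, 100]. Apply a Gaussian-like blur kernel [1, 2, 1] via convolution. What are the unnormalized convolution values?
Convolve image row [100, 50, 50, 150, 100] with kernel [1, 2, 1]: y[0] = 100×1 = 100; y[1] = 100×2 + 50×1 = 250; y[2] = 100×1 + 50×2 + 50×1 = 250; y[3] = 50×1 + 50×2 + 150×1 = 300; y[4] = 50×1 + 150×2 + 100×1 = 450; y[5] = 150×1 + 100×2 = 350; y[6] = 100×1 = 100 → [100, 250, 250, 300, 450, 350, 100]. Normalization factor = sum(kernel) = 4.

[100, 250, 250, 300, 450, 350, 100]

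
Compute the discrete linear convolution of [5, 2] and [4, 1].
y[0] = 5×4 = 20; y[1] = 5×1 + 2×4 = 13; y[2] = 2×1 = 2

[20, 13, 2]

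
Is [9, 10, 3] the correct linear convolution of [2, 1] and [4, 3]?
Recompute linear convolution of [2, 1] and [4, 3]: y[0] = 2×4 = 8; y[1] = 2×3 + 1×4 = 10; y[2] = 1×3 = 3 → [8, 10, 3]. Compare to given [9, 10, 3]: they differ at index 0: given 9, correct 8, so answer: No

No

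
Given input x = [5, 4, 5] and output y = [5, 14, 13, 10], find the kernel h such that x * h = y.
Output length 4 = len(x) + len(h) - 1 ⇒ len(h) = 2. Solve h forward using h[k] = (y[k] - Σ_{i≥1} x[i]·h[k-i]) / x[0]: h[0] = y[0] / x[0] = 5 / 5 = 1; h[1] = (y[1] - 4×1) / x[0] = (14 - 4×1) / 5 = 2. So h = [1, 2]. Forward-check [5, 4, 5] * [1, 2]: y[0] = 5×1 = 5; y[1] = 5×2 + 4×1 = 14; y[2] = 4×2 + 5×1 = 13; y[3] = 5×2 = 10 → [5, 14, 13, 10] ✓

[1, 2]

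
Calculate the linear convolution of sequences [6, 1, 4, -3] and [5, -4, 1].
y[0] = 6×5 = 30; y[1] = 6×-4 + 1×5 = -19; y[2] = 6×1 + 1×-4 + 4×5 = 22; y[3] = 1×1 + 4×-4 + -3×5 = -30; y[4] = 4×1 + -3×-4 = 16; y[5] = -3×1 = -3

[30, -19, 22, -30, 16, -3]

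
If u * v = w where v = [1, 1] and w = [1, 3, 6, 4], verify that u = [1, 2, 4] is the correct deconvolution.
Forward-compute [1, 2, 4] * [1, 1]: w[0] = 1×1 = 1; w[1] = 1×1 + 2×1 = 3; w[2] = 2×1 + 4×1 = 6; w[3] = 4×1 = 4 → [1, 3, 6, 4]. Matches given w = [1, 3, 6, 4], so verified.

Verified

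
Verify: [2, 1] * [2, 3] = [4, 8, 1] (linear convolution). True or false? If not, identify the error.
Recompute linear convolution of [2, 1] and [2, 3]: y[0] = 2×2 = 4; y[1] = 2×3 + 1×2 = 8; y[2] = 1×3 = 3 → [4, 8, 3]. Compare to given [4, 8, 1]: they differ at index 2: given 1, correct 3, so answer: No

No. Error at index 2: given 1, correct 3.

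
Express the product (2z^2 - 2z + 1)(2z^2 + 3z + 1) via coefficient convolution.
Ascending coefficients: a = [1, -2, 2], b = [1, 3, 2]. c[0] = 1×1 = 1; c[1] = 1×3 + -2×1 = 1; c[2] = 1×2 + -2×3 + 2×1 = -2; c[3] = -2×2 + 2×3 = 2; c[4] = 2×2 = 4. Result coefficients: [1, 1, -2, 2, 4] → 4z^4 + 2z^3 - 2z^2 + z + 1

4z^4 + 2z^3 - 2z^2 + z + 1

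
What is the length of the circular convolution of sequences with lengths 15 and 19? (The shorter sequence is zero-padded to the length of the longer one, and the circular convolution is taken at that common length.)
Circular convolution (zero-padding the shorter input) has length max(m, n) = max(15, 19) = 19

19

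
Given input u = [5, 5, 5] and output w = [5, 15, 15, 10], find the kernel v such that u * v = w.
Output length 4 = len(u) + len(v) - 1 ⇒ len(v) = 2. Solve v forward using v[k] = (w[k] - Σ_{i≥1} u[i]·v[k-i]) / u[0]: v[0] = w[0] / u[0] = 5 / 5 = 1; v[1] = (w[1] - 5×1) / u[0] = (15 - 5×1) / 5 = 2. So v = [1, 2]. Forward-check [5, 5, 5] * [1, 2]: w[0] = 5×1 = 5; w[1] = 5×2 + 5×1 = 15; w[2] = 5×2 + 5×1 = 15; w[3] = 5×2 = 10 → [5, 15, 15, 10] ✓

[1, 2]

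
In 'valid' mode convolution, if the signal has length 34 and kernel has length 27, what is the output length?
'Valid' mode counts only positions where the kernel fully overlaps the signal: m - n + 1 = 34 - 27 + 1 = 8

8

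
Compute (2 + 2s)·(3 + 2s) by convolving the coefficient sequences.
Ascending coefficients: a = [2, 2], b = [3, 2]. c[0] = 2×3 = 6; c[1] = 2×2 + 2×3 = 10; c[2] = 2×2 = 4. Result coefficients: [6, 10, 4] → 6 + 10s + 4s^2

6 + 10s + 4s^2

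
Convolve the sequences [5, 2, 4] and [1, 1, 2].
y[0] = 5×1 = 5; y[1] = 5×1 + 2×1 = 7; y[2] = 5×2 + 2×1 + 4×1 = 16; y[3] = 2×2 + 4×1 = 8; y[4] = 4×2 = 8

[5, 7, 16, 8, 8]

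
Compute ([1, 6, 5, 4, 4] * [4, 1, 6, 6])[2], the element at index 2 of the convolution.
Use y[k] = Σ_i a[i]·b[k-i] at k=2. y[2] = 1×6 + 6×1 + 5×4 = 32

32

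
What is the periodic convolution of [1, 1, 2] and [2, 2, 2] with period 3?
Use y[k] = Σ_j x[j]·h[(k-j) mod 3]. y[0] = 1×2 + 1×2 + 2×2 = 8; y[1] = 1×2 + 1×2 + 2×2 = 8; y[2] = 1×2 + 1×2 + 2×2 = 8. Result: [8, 8, 8]

[8, 8, 8]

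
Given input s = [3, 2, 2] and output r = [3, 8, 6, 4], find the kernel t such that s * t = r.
Output length 4 = len(s) + len(t) - 1 ⇒ len(t) = 2. Solve t forward using t[k] = (r[k] - Σ_{i≥1} s[i]·t[k-i]) / s[0]: t[0] = r[0] / s[0] = 3 / 3 = 1; t[1] = (r[1] - 2×1) / s[0] = (8 - 2×1) / 3 = 2. So t = [1, 2]. Forward-check [3, 2, 2] * [1, 2]: r[0] = 3×1 = 3; r[1] = 3×2 + 2×1 = 8; r[2] = 2×2 + 2×1 = 6; r[3] = 2×2 = 4 → [3, 8, 6, 4] ✓

[1, 2]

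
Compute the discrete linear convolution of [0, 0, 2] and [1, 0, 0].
y[0] = 0×1 = 0; y[1] = 0×0 + 0×1 = 0; y[2] = 0×0 + 0×0 + 2×1 = 2; y[3] = 0×0 + 2×0 = 0; y[4] = 2×0 = 0

[0, 0, 2, 0, 0]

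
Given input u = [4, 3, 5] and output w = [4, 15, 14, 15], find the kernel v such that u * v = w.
Output length 4 = len(u) + len(v) - 1 ⇒ len(v) = 2. Solve v forward using v[k] = (w[k] - Σ_{i≥1} u[i]·v[k-i]) / u[0]: v[0] = w[0] / u[0] = 4 / 4 = 1; v[1] = (w[1] - 3×1) / u[0] = (15 - 3×1) / 4 = 3. So v = [1, 3]. Forward-check [4, 3, 5] * [1, 3]: w[0] = 4×1 = 4; w[1] = 4×3 + 3×1 = 15; w[2] = 3×3 + 5×1 = 14; w[3] = 5×3 = 15 → [4, 15, 14, 15] ✓

[1, 3]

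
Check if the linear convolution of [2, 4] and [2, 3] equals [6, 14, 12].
Recompute linear convolution of [2, 4] and [2, 3]: y[0] = 2×2 = 4; y[1] = 2×3 + 4×2 = 14; y[2] = 4×3 = 12 → [4, 14, 12]. Compare to given [6, 14, 12]: they differ at index 0: given 6, correct 4, so answer: No

No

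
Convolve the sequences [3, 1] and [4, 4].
y[0] = 3×4 = 12; y[1] = 3×4 + 1×4 = 16; y[2] = 1×4 = 4

[12, 16, 4]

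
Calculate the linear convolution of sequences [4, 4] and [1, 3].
y[0] = 4×1 = 4; y[1] = 4×3 + 4×1 = 16; y[2] = 4×3 = 12

[4, 16, 12]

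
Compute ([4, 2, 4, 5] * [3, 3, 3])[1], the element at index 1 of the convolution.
Use y[k] = Σ_i a[i]·b[k-i] at k=1. y[1] = 4×3 + 2×3 = 18

18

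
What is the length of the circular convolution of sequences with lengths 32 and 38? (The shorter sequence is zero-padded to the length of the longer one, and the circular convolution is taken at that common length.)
Circular convolution (zero-padding the shorter input) has length max(m, n) = max(32, 38) = 38

38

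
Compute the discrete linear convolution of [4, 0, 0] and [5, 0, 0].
y[0] = 4×5 = 20; y[1] = 4×0 + 0×5 = 0; y[2] = 4×0 + 0×0 + 0×5 = 0; y[3] = 0×0 + 0×0 = 0; y[4] = 0×0 = 0

[20, 0, 0, 0, 0]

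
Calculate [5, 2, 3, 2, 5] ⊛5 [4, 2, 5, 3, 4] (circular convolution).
Use y[k] = Σ_j f[j]·g[(k-j) mod 5]. y[0] = 5×4 + 2×4 + 3×3 + 2×5 + 5×2 = 57; y[1] = 5×2 + 2×4 + 3×4 + 2×3 + 5×5 = 61; y[2] = 5×5 + 2×2 + 3×4 + 2×4 + 5×3 = 64; y[3] = 5×3 + 2×5 + 3×2 + 2×4 + 5×4 = 59; y[4] = 5×4 + 2×3 + 3×5 + 2×2 + 5×4 = 65. Result: [57, 61, 64, 59, 65]

[57, 61, 64, 59, 65]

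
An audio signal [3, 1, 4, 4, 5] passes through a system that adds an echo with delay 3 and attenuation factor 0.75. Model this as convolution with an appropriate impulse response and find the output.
Direct-path + delayed-attenuated-path model → impulse response h = [1, 0, 0, 0.75] (1 at lag 0, 0.75 at lag 3). Output y[n] = x[n] + 0.75·x[n - 3] (with x[n] = 0 outside 0..4): y[0] = 3 + 0.75×0 = 3; y[1] = 1 + 0.75×0 = 1; y[2] = 4 + 0.75×0 = 4; y[3] = 4 + 0.75×3 = 6.25; y[4] = 5 + 0.75×1 = 5.75; y[5] = 0 + 0.75×4 = 3.0; y[6] = 0 + 0.75×4 = 3.0; y[7] = 0 + 0.75×5 = 3.75. So y = [3, 1, 4, 6.25, 5.75, 3.0, 3.0, 3.75]

[3, 1, 4, 6.25, 5.75, 3.0, 3.0, 3.75]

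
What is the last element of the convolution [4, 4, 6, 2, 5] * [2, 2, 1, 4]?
Use y[k] = Σ_i a[i]·b[k-i] at k=7. y[7] = 5×4 = 20

20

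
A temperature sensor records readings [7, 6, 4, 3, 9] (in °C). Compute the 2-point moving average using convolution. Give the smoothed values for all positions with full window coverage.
2-point moving average kernel = [1, 1]. Apply in 'valid' mode (full window coverage): avg[0] = (7 + 6) / 2 = 6.5; avg[1] = (6 + 4) / 2 = 5.0; avg[2] = (4 + 3) / 2 = 3.5; avg[3] = (3 + 9) / 2 = 6.0. Smoothed values: [6.5, 5.0, 3.5, 6.0]

[6.5, 5.0, 3.5, 6.0]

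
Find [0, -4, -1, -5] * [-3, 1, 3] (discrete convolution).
y[0] = 0×-3 = 0; y[1] = 0×1 + -4×-3 = 12; y[2] = 0×3 + -4×1 + -1×-3 = -1; y[3] = -4×3 + -1×1 + -5×-3 = 2; y[4] = -1×3 + -5×1 = -8; y[5] = -5×3 = -15

[0, 12, -1, 2, -8, -15]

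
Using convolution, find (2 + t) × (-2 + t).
Ascending coefficients: a = [2, 1], b = [-2, 1]. c[0] = 2×-2 = -4; c[1] = 2×1 + 1×-2 = 0; c[2] = 1×1 = 1. Result coefficients: [-4, 0, 1] → -4 + t^2

-4 + t^2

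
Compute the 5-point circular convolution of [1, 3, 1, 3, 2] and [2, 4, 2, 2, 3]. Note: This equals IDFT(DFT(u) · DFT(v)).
Either evaluate y[k] = Σ_j u[j]·v[(k-j) mod 5] directly, or use IDFT(DFT(u) · DFT(v)). y[0] = 1×2 + 3×3 + 1×2 + 3×2 + 2×4 = 27; y[1] = 1×4 + 3×2 + 1×3 + 3×2 + 2×2 = 23; y[2] = 1×2 + 3×4 + 1×2 + 3×3 + 2×2 = 29; y[3] = 1×2 + 3×2 + 1×4 + 3×2 + 2×3 = 24; y[4] = 1×3 + 3×2 + 1×2 + 3×4 + 2×2 = 27. Result: [27, 23, 29, 24, 27]

[27, 23, 29, 24, 27]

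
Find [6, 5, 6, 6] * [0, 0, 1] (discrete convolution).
y[0] = 6×0 = 0; y[1] = 6×0 + 5×0 = 0; y[2] = 6×1 + 5×0 + 6×0 = 6; y[3] = 5×1 + 6×0 + 6×0 = 5; y[4] = 6×1 + 6×0 = 6; y[5] = 6×1 = 6

[0, 0, 6, 5, 6, 6]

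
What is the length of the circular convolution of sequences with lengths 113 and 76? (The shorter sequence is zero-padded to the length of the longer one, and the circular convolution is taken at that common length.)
Circular convolution (zero-padding the shorter input) has length max(m, n) = max(113, 76) = 113

113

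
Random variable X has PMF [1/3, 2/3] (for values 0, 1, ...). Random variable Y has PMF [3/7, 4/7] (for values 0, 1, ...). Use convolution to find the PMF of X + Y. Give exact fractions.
P(X+Y=k) = Σ_i P(X=i)·P(Y=k-i) — a convolution of [1/3, 2/3] and [3/7, 4/7]. P(X+Y=0) = (1/3)×(3/7) = 1/7; P(X+Y=1) = (1/3)×(4/7) + (2/3)×(3/7) = 4/21 + 2/7 = 10/21; P(X+Y=2) = (2/3)×(4/7) = 8/21. PMF: [1/7, 10/21, 8/21] (sums to 1 ✓)

[1/7, 10/21, 8/21]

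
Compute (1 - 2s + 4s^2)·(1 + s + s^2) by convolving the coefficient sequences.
Ascending coefficients: a = [1, -2, 4], b = [1, 1, 1]. c[0] = 1×1 = 1; c[1] = 1×1 + -2×1 = -1; c[2] = 1×1 + -2×1 + 4×1 = 3; c[3] = -2×1 + 4×1 = 2; c[4] = 4×1 = 4. Result coefficients: [1, -1, 3, 2, 4] → 1 - s + 3s^2 + 2s^3 + 4s^4

1 - s + 3s^2 + 2s^3 + 4s^4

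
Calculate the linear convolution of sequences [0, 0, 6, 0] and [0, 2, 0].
y[0] = 0×0 = 0; y[1] = 0×2 + 0×0 = 0; y[2] = 0×0 + 0×2 + 6×0 = 0; y[3] = 0×0 + 6×2 + 0×0 = 12; y[4] = 6×0 + 0×2 = 0; y[5] = 0×0 = 0

[0, 0, 0, 12, 0, 0]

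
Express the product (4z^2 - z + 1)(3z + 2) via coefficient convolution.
Ascending coefficients: a = [1, -1, 4], b = [2, 3]. c[0] = 1×2 = 2; c[1] = 1×3 + -1×2 = 1; c[2] = -1×3 + 4×2 = 5; c[3] = 4×3 = 12. Result coefficients: [2, 1, 5, 12] → 12z^3 + 5z^2 + z + 2

12z^3 + 5z^2 + z + 2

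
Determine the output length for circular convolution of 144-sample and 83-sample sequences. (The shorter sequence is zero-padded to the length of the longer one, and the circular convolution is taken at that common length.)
Circular convolution (zero-padding the shorter input) has length max(m, n) = max(144, 83) = 144

144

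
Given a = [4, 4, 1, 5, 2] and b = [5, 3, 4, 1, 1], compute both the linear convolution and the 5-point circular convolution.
Linear: y_lin[0] = 4×5 = 20; y_lin[1] = 4×3 + 4×5 = 32; y_lin[2] = 4×4 + 4×3 + 1×5 = 33; y_lin[3] = 4×1 + 4×4 + 1×3 + 5×5 = 48; y_lin[4] = 4×1 + 4×1 + 1×4 + 5×3 + 2×5 = 37; y_lin[5] = 4×1 + 1×1 + 5×4 + 2×3 = 31; y_lin[6] = 1×1 + 5×1 + 2×4 = 14; y_lin[7] = 5×1 + 2×1 = 7; y_lin[8] = 2×1 = 2 → [20, 32, 33, 48, 37, 31, 14, 7, 2]. Circular (length 5): y[0] = 4×5 + 4×1 + 1×1 + 5×4 + 2×3 = 51; y[1] = 4×3 + 4×5 + 1×1 + 5×1 + 2×4 = 46; y[2] = 4×4 + 4×3 + 1×5 + 5×1 + 2×1 = 40; y[3] = 4×1 + 4×4 + 1×3 + 5×5 + 2×1 = 50; y[4] = 4×1 + 4×1 + 1×4 + 5×3 + 2×5 = 37 → [51, 46, 40, 50, 37]

Linear: [20, 32, 33, 48, 37, 31, 14, 7, 2], Circular: [51, 46, 40, 50, 37]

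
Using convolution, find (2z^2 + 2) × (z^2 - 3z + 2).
Ascending coefficients: a = [2, 0, 2], b = [2, -3, 1]. c[0] = 2×2 = 4; c[1] = 2×-3 + 0×2 = -6; c[2] = 2×1 + 0×-3 + 2×2 = 6; c[3] = 0×1 + 2×-3 = -6; c[4] = 2×1 = 2. Result coefficients: [4, -6, 6, -6, 2] → 2z^4 - 6z^3 + 6z^2 - 6z + 4

2z^4 - 6z^3 + 6z^2 - 6z + 4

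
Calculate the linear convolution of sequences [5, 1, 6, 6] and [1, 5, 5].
y[0] = 5×1 = 5; y[1] = 5×5 + 1×1 = 26; y[2] = 5×5 + 1×5 + 6×1 = 36; y[3] = 1×5 + 6×5 + 6×1 = 41; y[4] = 6×5 + 6×5 = 60; y[5] = 6×5 = 30

[5, 26, 36, 41, 60, 30]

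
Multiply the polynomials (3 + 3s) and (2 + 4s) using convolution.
Ascending coefficients: a = [3, 3], b = [2, 4]. c[0] = 3×2 = 6; c[1] = 3×4 + 3×2 = 18; c[2] = 3×4 = 12. Result coefficients: [6, 18, 12] → 6 + 18s + 12s^2

6 + 18s + 12s^2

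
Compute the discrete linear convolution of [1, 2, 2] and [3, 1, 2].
y[0] = 1×3 = 3; y[1] = 1×1 + 2×3 = 7; y[2] = 1×2 + 2×1 + 2×3 = 10; y[3] = 2×2 + 2×1 = 6; y[4] = 2×2 = 4

[3, 7, 10, 6, 4]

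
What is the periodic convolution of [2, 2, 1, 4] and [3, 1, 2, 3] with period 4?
Use y[k] = Σ_j f[j]·g[(k-j) mod 4]. y[0] = 2×3 + 2×3 + 1×2 + 4×1 = 18; y[1] = 2×1 + 2×3 + 1×3 + 4×2 = 19; y[2] = 2×2 + 2×1 + 1×3 + 4×3 = 21; y[3] = 2×3 + 2×2 + 1×1 + 4×3 = 23. Result: [18, 19, 21, 23]

[18, 19, 21, 23]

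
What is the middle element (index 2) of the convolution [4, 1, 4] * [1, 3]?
Use y[k] = Σ_i a[i]·b[k-i] at k=2. y[2] = 1×3 + 4×1 = 7

7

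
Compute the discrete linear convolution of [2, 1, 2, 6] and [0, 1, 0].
y[0] = 2×0 = 0; y[1] = 2×1 + 1×0 = 2; y[2] = 2×0 + 1×1 + 2×0 = 1; y[3] = 1×0 + 2×1 + 6×0 = 2; y[4] = 2×0 + 6×1 = 6; y[5] = 6×0 = 0

[0, 2, 1, 2, 6, 0]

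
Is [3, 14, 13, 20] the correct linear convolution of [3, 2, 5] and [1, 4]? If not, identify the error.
Recompute linear convolution of [3, 2, 5] and [1, 4]: y[0] = 3×1 = 3; y[1] = 3×4 + 2×1 = 14; y[2] = 2×4 + 5×1 = 13; y[3] = 5×4 = 20 → [3, 14, 13, 20]. Given [3, 14, 13, 20] matches, so answer: Yes

Yes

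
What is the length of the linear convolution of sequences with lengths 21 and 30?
Linear/full convolution length: m + n - 1 = 21 + 30 - 1 = 50

50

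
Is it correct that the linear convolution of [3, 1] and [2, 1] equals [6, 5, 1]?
Recompute linear convolution of [3, 1] and [2, 1]: y[0] = 3×2 = 6; y[1] = 3×1 + 1×2 = 5; y[2] = 1×1 = 1 → [6, 5, 1]. Given [6, 5, 1] matches, so answer: Yes

Yes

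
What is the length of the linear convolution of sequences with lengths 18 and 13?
Linear/full convolution length: m + n - 1 = 18 + 13 - 1 = 30

30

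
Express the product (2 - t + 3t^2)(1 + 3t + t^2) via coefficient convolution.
Ascending coefficients: a = [2, -1, 3], b = [1, 3, 1]. c[0] = 2×1 = 2; c[1] = 2×3 + -1×1 = 5; c[2] = 2×1 + -1×3 + 3×1 = 2; c[3] = -1×1 + 3×3 = 8; c[4] = 3×1 = 3. Result coefficients: [2, 5, 2, 8, 3] → 2 + 5t + 2t^2 + 8t^3 + 3t^4

2 + 5t + 2t^2 + 8t^3 + 3t^4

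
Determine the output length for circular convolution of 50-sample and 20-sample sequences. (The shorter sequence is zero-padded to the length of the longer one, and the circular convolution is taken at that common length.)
Circular convolution (zero-padding the shorter input) has length max(m, n) = max(50, 20) = 50

50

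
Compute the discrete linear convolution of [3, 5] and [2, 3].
y[0] = 3×2 = 6; y[1] = 3×3 + 5×2 = 19; y[2] = 5×3 = 15

[6, 19, 15]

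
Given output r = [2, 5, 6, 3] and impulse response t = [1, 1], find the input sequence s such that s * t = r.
Deconvolve r=[2, 5, 6, 3] by t=[1, 1]. Since t[0]=1, solve forward: s[0] = r[0] / 1 = 2; s[1] = (r[1] - 2×1) / 1 = 3; s[2] = (r[2] - 3×1) / 1 = 3. So s = [2, 3, 3]. Check by forward convolution: r[0] = 2×1 = 2; r[1] = 2×1 + 3×1 = 5; r[2] = 3×1 + 3×1 = 6; r[3] = 3×1 = 3

[2, 3, 3]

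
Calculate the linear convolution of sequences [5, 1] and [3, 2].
y[0] = 5×3 = 15; y[1] = 5×2 + 1×3 = 13; y[2] = 1×2 = 2

[15, 13, 2]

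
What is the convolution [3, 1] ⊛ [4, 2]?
y[0] = 3×4 = 12; y[1] = 3×2 + 1×4 = 10; y[2] = 1×2 = 2

[12, 10, 2]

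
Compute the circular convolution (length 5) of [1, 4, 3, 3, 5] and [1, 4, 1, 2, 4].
Use y[k] = Σ_j f[j]·g[(k-j) mod 5]. y[0] = 1×1 + 4×4 + 3×2 + 3×1 + 5×4 = 46; y[1] = 1×4 + 4×1 + 3×4 + 3×2 + 5×1 = 31; y[2] = 1×1 + 4×4 + 3×1 + 3×4 + 5×2 = 42; y[3] = 1×2 + 4×1 + 3×4 + 3×1 + 5×4 = 41; y[4] = 1×4 + 4×2 + 3×1 + 3×4 + 5×1 = 32. Result: [46, 31, 42, 41, 32]

[46, 31, 42, 41, 32]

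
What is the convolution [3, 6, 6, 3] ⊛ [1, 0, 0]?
y[0] = 3×1 = 3; y[1] = 3×0 + 6×1 = 6; y[2] = 3×0 + 6×0 + 6×1 = 6; y[3] = 6×0 + 6×0 + 3×1 = 3; y[4] = 6×0 + 3×0 = 0; y[5] = 3×0 = 0

[3, 6, 6, 3, 0, 0]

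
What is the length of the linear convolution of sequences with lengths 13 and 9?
Linear/full convolution length: m + n - 1 = 13 + 9 - 1 = 21

21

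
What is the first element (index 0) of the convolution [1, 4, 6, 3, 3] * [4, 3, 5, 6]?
Use y[k] = Σ_i a[i]·b[k-i] at k=0. y[0] = 1×4 = 4

4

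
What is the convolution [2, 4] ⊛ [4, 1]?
y[0] = 2×4 = 8; y[1] = 2×1 + 4×4 = 18; y[2] = 4×1 = 4

[8, 18, 4]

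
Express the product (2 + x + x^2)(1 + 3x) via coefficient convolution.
Ascending coefficients: a = [2, 1, 1], b = [1, 3]. c[0] = 2×1 = 2; c[1] = 2×3 + 1×1 = 7; c[2] = 1×3 + 1×1 = 4; c[3] = 1×3 = 3. Result coefficients: [2, 7, 4, 3] → 2 + 7x + 4x^2 + 3x^3

2 + 7x + 4x^2 + 3x^3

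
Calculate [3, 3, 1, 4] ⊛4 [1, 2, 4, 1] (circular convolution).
Use y[k] = Σ_j s[j]·t[(k-j) mod 4]. y[0] = 3×1 + 3×1 + 1×4 + 4×2 = 18; y[1] = 3×2 + 3×1 + 1×1 + 4×4 = 26; y[2] = 3×4 + 3×2 + 1×1 + 4×1 = 23; y[3] = 3×1 + 3×4 + 1×2 + 4×1 = 21. Result: [18, 26, 23, 21]

[18, 26, 23, 21]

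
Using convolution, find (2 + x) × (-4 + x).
Ascending coefficients: a = [2, 1], b = [-4, 1]. c[0] = 2×-4 = -8; c[1] = 2×1 + 1×-4 = -2; c[2] = 1×1 = 1. Result coefficients: [-8, -2, 1] → -8 - 2x + x^2

-8 - 2x + x^2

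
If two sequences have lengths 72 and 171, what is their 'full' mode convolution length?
Linear/full convolution length: m + n - 1 = 72 + 171 - 1 = 242

242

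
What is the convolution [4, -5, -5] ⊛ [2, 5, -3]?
y[0] = 4×2 = 8; y[1] = 4×5 + -5×2 = 10; y[2] = 4×-3 + -5×5 + -5×2 = -47; y[3] = -5×-3 + -5×5 = -10; y[4] = -5×-3 = 15

[8, 10, -47, -10, 15]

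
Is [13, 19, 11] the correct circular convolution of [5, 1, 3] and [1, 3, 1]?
Recompute circular convolution of [5, 1, 3] and [1, 3, 1]: y[0] = 5×1 + 1×1 + 3×3 = 15; y[1] = 5×3 + 1×1 + 3×1 = 19; y[2] = 5×1 + 1×3 + 3×1 = 11 → [15, 19, 11]. Compare to given [13, 19, 11]: they differ at index 0: given 13, correct 15, so answer: No

No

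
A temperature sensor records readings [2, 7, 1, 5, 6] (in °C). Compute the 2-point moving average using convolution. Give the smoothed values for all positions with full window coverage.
2-point moving average kernel = [1, 1]. Apply in 'valid' mode (full window coverage): avg[0] = (2 + 7) / 2 = 4.5; avg[1] = (7 + 1) / 2 = 4.0; avg[2] = (1 + 5) / 2 = 3.0; avg[3] = (5 + 6) / 2 = 5.5. Smoothed values: [4.5, 4.0, 3.0, 5.5]

[4.5, 4.0, 3.0, 5.5]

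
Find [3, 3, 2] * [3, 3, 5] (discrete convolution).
y[0] = 3×3 = 9; y[1] = 3×3 + 3×3 = 18; y[2] = 3×5 + 3×3 + 2×3 = 30; y[3] = 3×5 + 2×3 = 21; y[4] = 2×5 = 10

[9, 18, 30, 21, 10]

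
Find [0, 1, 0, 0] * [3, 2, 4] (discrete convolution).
y[0] = 0×3 = 0; y[1] = 0×2 + 1×3 = 3; y[2] = 0×4 + 1×2 + 0×3 = 2; y[3] = 1×4 + 0×2 + 0×3 = 4; y[4] = 0×4 + 0×2 = 0; y[5] = 0×4 = 0

[0, 3, 2, 4, 0, 0]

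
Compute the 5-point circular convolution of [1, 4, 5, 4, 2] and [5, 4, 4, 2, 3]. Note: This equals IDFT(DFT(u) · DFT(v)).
Either evaluate y[k] = Σ_j u[j]·v[(k-j) mod 5] directly, or use IDFT(DFT(u) · DFT(v)). y[0] = 1×5 + 4×3 + 5×2 + 4×4 + 2×4 = 51; y[1] = 1×4 + 4×5 + 5×3 + 4×2 + 2×4 = 55; y[2] = 1×4 + 4×4 + 5×5 + 4×3 + 2×2 = 61; y[3] = 1×2 + 4×4 + 5×4 + 4×5 + 2×3 = 64; y[4] = 1×3 + 4×2 + 5×4 + 4×4 + 2×5 = 57. Result: [51, 55, 61, 64, 57]

[51, 55, 61, 64, 57]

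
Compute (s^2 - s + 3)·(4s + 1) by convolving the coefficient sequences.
Ascending coefficients: a = [3, -1, 1], b = [1, 4]. c[0] = 3×1 = 3; c[1] = 3×4 + -1×1 = 11; c[2] = -1×4 + 1×1 = -3; c[3] = 1×4 = 4. Result coefficients: [3, 11, -3, 4] → 4s^3 - 3s^2 + 11s + 3

4s^3 - 3s^2 + 11s + 3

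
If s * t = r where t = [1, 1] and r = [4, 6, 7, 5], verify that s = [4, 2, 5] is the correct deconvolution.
Forward-compute [4, 2, 5] * [1, 1]: r[0] = 4×1 = 4; r[1] = 4×1 + 2×1 = 6; r[2] = 2×1 + 5×1 = 7; r[3] = 5×1 = 5 → [4, 6, 7, 5]. Matches given r = [4, 6, 7, 5], so verified.

Verified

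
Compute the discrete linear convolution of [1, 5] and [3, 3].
y[0] = 1×3 = 3; y[1] = 1×3 + 5×3 = 18; y[2] = 5×3 = 15

[3, 18, 15]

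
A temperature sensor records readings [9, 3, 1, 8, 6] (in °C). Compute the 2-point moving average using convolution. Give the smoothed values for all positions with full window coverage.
2-point moving average kernel = [1, 1]. Apply in 'valid' mode (full window coverage): avg[0] = (9 + 3) / 2 = 6.0; avg[1] = (3 + 1) / 2 = 2.0; avg[2] = (1 + 8) / 2 = 4.5; avg[3] = (8 + 6) / 2 = 7.0. Smoothed values: [6.0, 2.0, 4.5, 7.0]

[6.0, 2.0, 4.5, 7.0]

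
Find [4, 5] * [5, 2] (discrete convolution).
y[0] = 4×5 = 20; y[1] = 4×2 + 5×5 = 33; y[2] = 5×2 = 10

[20, 33, 10]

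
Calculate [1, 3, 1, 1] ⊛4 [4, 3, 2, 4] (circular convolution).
Use y[k] = Σ_j x[j]·h[(k-j) mod 4]. y[0] = 1×4 + 3×4 + 1×2 + 1×3 = 21; y[1] = 1×3 + 3×4 + 1×4 + 1×2 = 21; y[2] = 1×2 + 3×3 + 1×4 + 1×4 = 19; y[3] = 1×4 + 3×2 + 1×3 + 1×4 = 17. Result: [21, 21, 19, 17]

[21, 21, 19, 17]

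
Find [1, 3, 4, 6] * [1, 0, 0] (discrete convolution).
y[0] = 1×1 = 1; y[1] = 1×0 + 3×1 = 3; y[2] = 1×0 + 3×0 + 4×1 = 4; y[3] = 3×0 + 4×0 + 6×1 = 6; y[4] = 4×0 + 6×0 = 0; y[5] = 6×0 = 0

[1, 3, 4, 6, 0, 0]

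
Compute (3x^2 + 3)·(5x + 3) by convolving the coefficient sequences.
Ascending coefficients: a = [3, 0, 3], b = [3, 5]. c[0] = 3×3 = 9; c[1] = 3×5 + 0×3 = 15; c[2] = 0×5 + 3×3 = 9; c[3] = 3×5 = 15. Result coefficients: [9, 15, 9, 15] → 15x^3 + 9x^2 + 15x + 9

15x^3 + 9x^2 + 15x + 9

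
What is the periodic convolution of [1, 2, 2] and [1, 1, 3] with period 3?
Use y[k] = Σ_j f[j]·g[(k-j) mod 3]. y[0] = 1×1 + 2×3 + 2×1 = 9; y[1] = 1×1 + 2×1 + 2×3 = 9; y[2] = 1×3 + 2×1 + 2×1 = 7. Result: [9, 9, 7]

[9, 9, 7]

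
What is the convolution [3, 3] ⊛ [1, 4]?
y[0] = 3×1 = 3; y[1] = 3×4 + 3×1 = 15; y[2] = 3×4 = 12

[3, 15, 12]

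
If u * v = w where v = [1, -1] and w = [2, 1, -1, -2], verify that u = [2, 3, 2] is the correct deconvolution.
Forward-compute [2, 3, 2] * [1, -1]: w[0] = 2×1 = 2; w[1] = 2×-1 + 3×1 = 1; w[2] = 3×-1 + 2×1 = -1; w[3] = 2×-1 = -2 → [2, 1, -1, -2]. Matches given w = [2, 1, -1, -2], so verified.

Verified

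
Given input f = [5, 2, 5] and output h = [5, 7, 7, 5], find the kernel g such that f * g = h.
Output length 4 = len(f) + len(g) - 1 ⇒ len(g) = 2. Solve g forward using g[k] = (h[k] - Σ_{i≥1} f[i]·g[k-i]) / f[0]: g[0] = h[0] / f[0] = 5 / 5 = 1; g[1] = (h[1] - 2×1) / f[0] = (7 - 2×1) / 5 = 1. So g = [1, 1]. Forward-check [5, 2, 5] * [1, 1]: h[0] = 5×1 = 5; h[1] = 5×1 + 2×1 = 7; h[2] = 2×1 + 5×1 = 7; h[3] = 5×1 = 5 → [5, 7, 7, 5] ✓

[1, 1]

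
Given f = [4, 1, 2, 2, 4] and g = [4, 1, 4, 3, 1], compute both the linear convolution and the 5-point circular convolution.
Linear: y_lin[0] = 4×4 = 16; y_lin[1] = 4×1 + 1×4 = 8; y_lin[2] = 4×4 + 1×1 + 2×4 = 25; y_lin[3] = 4×3 + 1×4 + 2×1 + 2×4 = 26; y_lin[4] = 4×1 + 1×3 + 2×4 + 2×1 + 4×4 = 33; y_lin[5] = 1×1 + 2×3 + 2×4 + 4×1 = 19; y_lin[6] = 2×1 + 2×3 + 4×4 = 24; y_lin[7] = 2×1 + 4×3 = 14; y_lin[8] = 4×1 = 4 → [16, 8, 25, 26, 33, 19, 24, 14, 4]. Circular (length 5): y[0] = 4×4 + 1×1 + 2×3 + 2×4 + 4×1 = 35; y[1] = 4×1 + 1×4 + 2×1 + 2×3 + 4×4 = 32; y[2] = 4×4 + 1×1 + 2×4 + 2×1 + 4×3 = 39; y[3] = 4×3 + 1×4 + 2×1 + 2×4 + 4×1 = 30; y[4] = 4×1 + 1×3 + 2×4 + 2×1 + 4×4 = 33 → [35, 32, 39, 30, 33]

Linear: [16, 8, 25, 26, 33, 19, 24, 14, 4], Circular: [35, 32, 39, 30, 33]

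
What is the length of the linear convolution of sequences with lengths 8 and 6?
Linear/full convolution length: m + n - 1 = 8 + 6 - 1 = 13

13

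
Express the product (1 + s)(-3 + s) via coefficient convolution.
Ascending coefficients: a = [1, 1], b = [-3, 1]. c[0] = 1×-3 = -3; c[1] = 1×1 + 1×-3 = -2; c[2] = 1×1 = 1. Result coefficients: [-3, -2, 1] → -3 - 2s + s^2

-3 - 2s + s^2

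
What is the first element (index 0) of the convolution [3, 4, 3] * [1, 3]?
Use y[k] = Σ_i a[i]·b[k-i] at k=0. y[0] = 3×1 = 3

3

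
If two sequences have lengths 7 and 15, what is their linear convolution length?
Linear/full convolution length: m + n - 1 = 7 + 15 - 1 = 21

21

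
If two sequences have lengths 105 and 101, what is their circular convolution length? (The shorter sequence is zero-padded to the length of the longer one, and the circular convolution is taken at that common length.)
Circular convolution (zero-padding the shorter input) has length max(m, n) = max(105, 101) = 105

105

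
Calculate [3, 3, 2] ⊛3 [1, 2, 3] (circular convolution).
Use y[k] = Σ_j s[j]·t[(k-j) mod 3]. y[0] = 3×1 + 3×3 + 2×2 = 16; y[1] = 3×2 + 3×1 + 2×3 = 15; y[2] = 3×3 + 3×2 + 2×1 = 17. Result: [16, 15, 17]

[16, 15, 17]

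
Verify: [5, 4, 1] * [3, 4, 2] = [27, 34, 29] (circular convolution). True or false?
Recompute circular convolution of [5, 4, 1] and [3, 4, 2]: y[0] = 5×3 + 4×2 + 1×4 = 27; y[1] = 5×4 + 4×3 + 1×2 = 34; y[2] = 5×2 + 4×4 + 1×3 = 29 → [27, 34, 29]. Given [27, 34, 29] matches, so answer: Yes

Yes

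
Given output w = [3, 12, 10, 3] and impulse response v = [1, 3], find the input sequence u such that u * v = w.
Deconvolve w=[3, 12, 10, 3] by v=[1, 3]. Since v[0]=1, solve forward: u[0] = w[0] / 1 = 3; u[1] = (w[1] - 3×3) / 1 = 3; u[2] = (w[2] - 3×3) / 1 = 1. So u = [3, 3, 1]. Check by forward convolution: w[0] = 3×1 = 3; w[1] = 3×3 + 3×1 = 12; w[2] = 3×3 + 1×1 = 10; w[3] = 1×3 = 3

[3, 3, 1]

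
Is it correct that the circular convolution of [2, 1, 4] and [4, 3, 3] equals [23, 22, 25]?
Recompute circular convolution of [2, 1, 4] and [4, 3, 3]: y[0] = 2×4 + 1×3 + 4×3 = 23; y[1] = 2×3 + 1×4 + 4×3 = 22; y[2] = 2×3 + 1×3 + 4×4 = 25 → [23, 22, 25]. Given [23, 22, 25] matches, so answer: Yes

Yes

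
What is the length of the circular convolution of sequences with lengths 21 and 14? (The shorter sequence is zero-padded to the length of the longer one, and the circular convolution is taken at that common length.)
Circular convolution (zero-padding the shorter input) has length max(m, n) = max(21, 14) = 21

21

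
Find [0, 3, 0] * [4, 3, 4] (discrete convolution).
y[0] = 0×4 = 0; y[1] = 0×3 + 3×4 = 12; y[2] = 0×4 + 3×3 + 0×4 = 9; y[3] = 3×4 + 0×3 = 12; y[4] = 0×4 = 0

[0, 12, 9, 12, 0]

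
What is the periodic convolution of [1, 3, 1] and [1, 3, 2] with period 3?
Use y[k] = Σ_j s[j]·t[(k-j) mod 3]. y[0] = 1×1 + 3×2 + 1×3 = 10; y[1] = 1×3 + 3×1 + 1×2 = 8; y[2] = 1×2 + 3×3 + 1×1 = 12. Result: [10, 8, 12]

[10, 8, 12]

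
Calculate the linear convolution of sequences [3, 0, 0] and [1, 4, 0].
y[0] = 3×1 = 3; y[1] = 3×4 + 0×1 = 12; y[2] = 3×0 + 0×4 + 0×1 = 0; y[3] = 0×0 + 0×4 = 0; y[4] = 0×0 = 0

[3, 12, 0, 0, 0]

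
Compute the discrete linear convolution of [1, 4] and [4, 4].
y[0] = 1×4 = 4; y[1] = 1×4 + 4×4 = 20; y[2] = 4×4 = 16

[4, 20, 16]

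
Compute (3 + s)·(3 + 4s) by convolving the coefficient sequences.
Ascending coefficients: a = [3, 1], b = [3, 4]. c[0] = 3×3 = 9; c[1] = 3×4 + 1×3 = 15; c[2] = 1×4 = 4. Result coefficients: [9, 15, 4] → 9 + 15s + 4s^2

9 + 15s + 4s^2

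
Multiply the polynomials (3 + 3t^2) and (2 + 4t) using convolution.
Ascending coefficients: a = [3, 0, 3], b = [2, 4]. c[0] = 3×2 = 6; c[1] = 3×4 + 0×2 = 12; c[2] = 0×4 + 3×2 = 6; c[3] = 3×4 = 12. Result coefficients: [6, 12, 6, 12] → 6 + 12t + 6t^2 + 12t^3

6 + 12t + 6t^2 + 12t^3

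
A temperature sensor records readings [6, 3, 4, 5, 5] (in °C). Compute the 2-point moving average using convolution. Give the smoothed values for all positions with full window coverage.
2-point moving average kernel = [1, 1]. Apply in 'valid' mode (full window coverage): avg[0] = (6 + 3) / 2 = 4.5; avg[1] = (3 + 4) / 2 = 3.5; avg[2] = (4 + 5) / 2 = 4.5; avg[3] = (5 + 5) / 2 = 5.0. Smoothed values: [4.5, 3.5, 4.5, 5.0]

[4.5, 3.5, 4.5, 5.0]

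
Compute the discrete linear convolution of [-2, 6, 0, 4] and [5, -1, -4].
y[0] = -2×5 = -10; y[1] = -2×-1 + 6×5 = 32; y[2] = -2×-4 + 6×-1 + 0×5 = 2; y[3] = 6×-4 + 0×-1 + 4×5 = -4; y[4] = 0×-4 + 4×-1 = -4; y[5] = 4×-4 = -16

[-10, 32, 2, -4, -4, -16]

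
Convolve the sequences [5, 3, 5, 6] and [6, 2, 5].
y[0] = 5×6 = 30; y[1] = 5×2 + 3×6 = 28; y[2] = 5×5 + 3×2 + 5×6 = 61; y[3] = 3×5 + 5×2 + 6×6 = 61; y[4] = 5×5 + 6×2 = 37; y[5] = 6×5 = 30

[30, 28, 61, 61, 37, 30]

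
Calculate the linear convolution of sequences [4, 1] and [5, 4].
y[0] = 4×5 = 20; y[1] = 4×4 + 1×5 = 21; y[2] = 1×4 = 4

[20, 21, 4]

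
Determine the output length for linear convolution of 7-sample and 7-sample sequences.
Linear/full convolution length: m + n - 1 = 7 + 7 - 1 = 13

13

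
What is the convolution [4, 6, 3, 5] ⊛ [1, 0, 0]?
y[0] = 4×1 = 4; y[1] = 4×0 + 6×1 = 6; y[2] = 4×0 + 6×0 + 3×1 = 3; y[3] = 6×0 + 3×0 + 5×1 = 5; y[4] = 3×0 + 5×0 = 0; y[5] = 5×0 = 0

[4, 6, 3, 5, 0, 0]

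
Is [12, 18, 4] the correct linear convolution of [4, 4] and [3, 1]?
Recompute linear convolution of [4, 4] and [3, 1]: y[0] = 4×3 = 12; y[1] = 4×1 + 4×3 = 16; y[2] = 4×1 = 4 → [12, 16, 4]. Compare to given [12, 18, 4]: they differ at index 1: given 18, correct 16, so answer: No

No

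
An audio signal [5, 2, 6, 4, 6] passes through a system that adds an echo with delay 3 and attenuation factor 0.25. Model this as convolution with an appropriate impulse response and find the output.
Direct-path + delayed-attenuated-path model → impulse response h = [1, 0, 0, 0.25] (1 at lag 0, 0.25 at lag 3). Output y[n] = x[n] + 0.25·x[n - 3] (with x[n] = 0 outside 0..4): y[0] = 5 + 0.25×0 = 5; y[1] = 2 + 0.25×0 = 2; y[2] = 6 + 0.25×0 = 6; y[3] = 4 + 0.25×5 = 5.25; y[4] = 6 + 0.25×2 = 6.5; y[5] = 0 + 0.25×6 = 1.5; y[6] = 0 + 0.25×4 = 1.0; y[7] = 0 + 0.25×6 = 1.5. So y = [5, 2, 6, 5.25, 6.5, 1.5, 1.0, 1.5]

[5, 2, 6, 5.25, 6.5, 1.5, 1.0, 1.5]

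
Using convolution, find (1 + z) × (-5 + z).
Ascending coefficients: a = [1, 1], b = [-5, 1]. c[0] = 1×-5 = -5; c[1] = 1×1 + 1×-5 = -4; c[2] = 1×1 = 1. Result coefficients: [-5, -4, 1] → -5 - 4z + z^2

-5 - 4z + z^2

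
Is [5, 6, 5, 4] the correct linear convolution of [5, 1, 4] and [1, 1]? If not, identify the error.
Recompute linear convolution of [5, 1, 4] and [1, 1]: y[0] = 5×1 = 5; y[1] = 5×1 + 1×1 = 6; y[2] = 1×1 + 4×1 = 5; y[3] = 4×1 = 4 → [5, 6, 5, 4]. Given [5, 6, 5, 4] matches, so answer: Yes

Yes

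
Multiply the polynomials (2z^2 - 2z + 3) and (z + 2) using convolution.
Ascending coefficients: a = [3, -2, 2], b = [2, 1]. c[0] = 3×2 = 6; c[1] = 3×1 + -2×2 = -1; c[2] = -2×1 + 2×2 = 2; c[3] = 2×1 = 2. Result coefficients: [6, -1, 2, 2] → 2z^3 + 2z^2 - z + 6

2z^3 + 2z^2 - z + 6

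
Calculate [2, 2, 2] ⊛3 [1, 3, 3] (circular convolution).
Use y[k] = Σ_j a[j]·b[(k-j) mod 3]. y[0] = 2×1 + 2×3 + 2×3 = 14; y[1] = 2×3 + 2×1 + 2×3 = 14; y[2] = 2×3 + 2×3 + 2×1 = 14. Result: [14, 14, 14]

[14, 14, 14]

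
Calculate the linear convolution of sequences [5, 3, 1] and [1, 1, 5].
y[0] = 5×1 = 5; y[1] = 5×1 + 3×1 = 8; y[2] = 5×5 + 3×1 + 1×1 = 29; y[3] = 3×5 + 1×1 = 16; y[4] = 1×5 = 5

[5, 8, 29, 16, 5]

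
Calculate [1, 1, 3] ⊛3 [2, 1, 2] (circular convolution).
Use y[k] = Σ_j s[j]·t[(k-j) mod 3]. y[0] = 1×2 + 1×2 + 3×1 = 7; y[1] = 1×1 + 1×2 + 3×2 = 9; y[2] = 1×2 + 1×1 + 3×2 = 9. Result: [7, 9, 9]

[7, 9, 9]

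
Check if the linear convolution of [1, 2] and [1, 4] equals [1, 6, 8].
Recompute linear convolution of [1, 2] and [1, 4]: y[0] = 1×1 = 1; y[1] = 1×4 + 2×1 = 6; y[2] = 2×4 = 8 → [1, 6, 8]. Given [1, 6, 8] matches, so answer: Yes

Yes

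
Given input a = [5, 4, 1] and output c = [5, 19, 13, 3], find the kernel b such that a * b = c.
Output length 4 = len(a) + len(b) - 1 ⇒ len(b) = 2. Solve b forward using b[k] = (c[k] - Σ_{i≥1} a[i]·b[k-i]) / a[0]: b[0] = c[0] / a[0] = 5 / 5 = 1; b[1] = (c[1] - 4×1) / a[0] = (19 - 4×1) / 5 = 3. So b = [1, 3]. Forward-check [5, 4, 1] * [1, 3]: c[0] = 5×1 = 5; c[1] = 5×3 + 4×1 = 19; c[2] = 4×3 + 1×1 = 13; c[3] = 1×3 = 3 → [5, 19, 13, 3] ✓

[1, 3]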